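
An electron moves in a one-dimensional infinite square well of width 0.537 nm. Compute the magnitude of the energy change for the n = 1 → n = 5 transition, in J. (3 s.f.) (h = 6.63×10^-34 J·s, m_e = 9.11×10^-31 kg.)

E_1 = h²/(8m_eL²) = 2.092×10^-19 J.
|ΔE| = |1² − 5²|·E_1 = 24·2.092×10^-19 J = 5.02×10^-18 J.

|ΔE| = 5.02×10^-18 J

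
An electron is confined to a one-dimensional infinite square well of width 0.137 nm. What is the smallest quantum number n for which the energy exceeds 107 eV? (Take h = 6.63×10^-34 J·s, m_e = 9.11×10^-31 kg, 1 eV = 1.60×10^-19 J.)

E_1 = h²/(8m_eL²) = 3.213×10^-18 J = 20.08 eV.
Need n² > 107/20.08 = 5.329, i.e. n > 2.308.
The smallest integer satisfying this is n = 3.

n = 3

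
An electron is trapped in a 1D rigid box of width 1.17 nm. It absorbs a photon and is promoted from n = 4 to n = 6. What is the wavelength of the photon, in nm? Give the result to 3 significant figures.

λ = 226 nm

E_1 = h²/(8m_eL²) = 4.401×10^-20 J, so ΔE = (6² − 4²)E_1 = 8.802×10^-19 J.
λ = hc/ΔE = (6.626×10^-34·2.998×10^8)/8.802×10^-19 = 2.26×10^-7 m = 226 nm.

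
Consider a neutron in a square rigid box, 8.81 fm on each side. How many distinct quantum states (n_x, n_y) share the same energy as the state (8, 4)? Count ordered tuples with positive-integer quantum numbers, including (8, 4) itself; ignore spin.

degeneracy = 2

The level has n_x² + n_y² = 80. The ordered positive-integer solutions are (4, 8), (8, 4).
That gives 2 states.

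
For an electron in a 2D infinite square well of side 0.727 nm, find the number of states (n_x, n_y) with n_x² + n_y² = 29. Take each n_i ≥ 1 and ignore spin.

degeneracy = 2

The level has n_x² + n_y² = 29. The ordered positive-integer solutions are (2, 5), (5, 2).
That gives 2 states.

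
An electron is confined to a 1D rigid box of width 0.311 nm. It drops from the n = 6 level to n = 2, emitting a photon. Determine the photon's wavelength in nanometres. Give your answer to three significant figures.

E_1 = h²/(8m_eL²) = 6.229×10^-19 J, so ΔE = (6² − 2²)E_1 = 1.993×10^-17 J.
λ = hc/ΔE = (6.626×10^-34·2.998×10^8)/1.993×10^-17 = 9.97×10^-9 m = 9.97 nm.

λ = 9.97 nm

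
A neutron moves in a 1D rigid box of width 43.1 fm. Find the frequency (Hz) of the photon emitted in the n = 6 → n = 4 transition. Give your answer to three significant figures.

E_1 = h²/(8m_nL²) = 1.764×10^-14 J and ΔE = (6² − 4²)E_1 = 3.528×10^-13 J.
f = ΔE/h = 3.528×10^-13/6.626×10^-34 = 5.32×10^20 Hz.

f = 5.32×10^20 Hz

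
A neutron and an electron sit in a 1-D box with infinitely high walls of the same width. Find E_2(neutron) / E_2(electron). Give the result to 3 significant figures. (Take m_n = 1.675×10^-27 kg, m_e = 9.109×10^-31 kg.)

5.44×10^-4

E_n ∝ 1/m at fixed n and L, so the ratio is m_e/m_n = 9.109×10^-31/1.675×10^-27 = 5.44×10^-4.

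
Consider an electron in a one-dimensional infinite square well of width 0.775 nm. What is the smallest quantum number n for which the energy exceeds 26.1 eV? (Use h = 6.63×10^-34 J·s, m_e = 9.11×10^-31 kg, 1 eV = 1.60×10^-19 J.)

n = 7

E_1 = h²/(8m_eL²) = 1.004×10^-19 J = 0.6275 eV.
Need n² > 26.1/0.6275 = 41.59, i.e. n > 6.449.
The smallest integer satisfying this is n = 7.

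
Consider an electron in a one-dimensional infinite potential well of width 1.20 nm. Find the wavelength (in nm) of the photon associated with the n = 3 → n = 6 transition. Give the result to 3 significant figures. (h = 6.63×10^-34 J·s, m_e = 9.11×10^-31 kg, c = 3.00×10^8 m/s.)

λ = 176 nm

E_1 = h²/(8m_eL²) = 4.188×10^-20 J, so ΔE = (6² − 3²)E_1 = 1.131×10^-18 J.
λ = hc/ΔE = (6.63×10^-34·3.00×10^8)/1.131×10^-18 = 1.76×10^-7 m = 176 nm.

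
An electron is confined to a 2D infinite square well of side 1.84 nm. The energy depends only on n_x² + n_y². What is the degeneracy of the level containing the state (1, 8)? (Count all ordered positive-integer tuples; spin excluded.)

The level has n_x² + n_y² = 65. The ordered positive-integer solutions are (1, 8), (4, 7), (7, 4), (8, 1).
That gives 4 states.

degeneracy = 4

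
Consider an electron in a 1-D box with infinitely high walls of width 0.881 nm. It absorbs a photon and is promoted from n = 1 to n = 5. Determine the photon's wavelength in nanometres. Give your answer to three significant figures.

λ = 107 nm

E_1 = h²/(8m_eL²) = 7.762×10^-20 J, so ΔE = (5² − 1²)E_1 = 1.863×10^-18 J.
λ = hc/ΔE = (6.626×10^-34·2.998×10^8)/1.863×10^-18 = 1.07×10^-7 m = 107 nm.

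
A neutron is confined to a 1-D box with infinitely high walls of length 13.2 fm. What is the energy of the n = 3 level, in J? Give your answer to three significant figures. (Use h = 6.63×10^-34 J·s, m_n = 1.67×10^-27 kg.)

For an infinite well E_n = n²h²/(8m_nL²), so E_1 = h²/(8m_nL²) = (6.63×10^-34)²/(8·1.67×10^-27·(1.32×10^-14 m)²) = 1.888×10^-13 J.
Then E_3 = 3²·E_1 = 9·1.888×10^-13 J = 1.70×10^-12 J.

E_3 = 1.70×10^-12 J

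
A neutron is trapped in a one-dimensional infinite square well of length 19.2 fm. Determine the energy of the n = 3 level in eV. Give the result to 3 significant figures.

E_3 = 4.99×10^6 eV

For an infinite well E_n = n²h²/(8m_nL²), so E_1 = h²/(8m_nL²) = (6.626×10^-34)²/(8·1.675×10^-27·(1.92×10^-14 m)²) = 8.888×10^-14 J.
Then E_3 = 3²·E_1 = 9·8.888×10^-14 J = 7.999×10^-13 J.
Converting, E_3 = 7.999×10^-13 J / (1.602×10^-19 J/eV) = 4.99×10^6 eV.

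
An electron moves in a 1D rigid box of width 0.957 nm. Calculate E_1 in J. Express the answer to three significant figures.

E_1 = 6.58×10^-20 J

For an infinite well E_n = n²h²/(8m_eL²), so E_1 = h²/(8m_eL²) = (6.626×10^-34)²/(8·9.109×10^-31·(9.57×10^-10 m)²) = 6.578×10^-20 J.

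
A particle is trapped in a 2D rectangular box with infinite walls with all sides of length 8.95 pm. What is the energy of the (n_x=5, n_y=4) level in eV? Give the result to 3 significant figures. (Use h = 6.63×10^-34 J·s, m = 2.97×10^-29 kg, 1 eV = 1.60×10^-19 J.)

E = 5.92×10^3 eV

For a 2D rectangular well E = (h²/8m)·Σ n_i²/L_i² = (6.63×10^-34)²/(8·2.97×10^-29) · [5²/(8.95 pm)² + 4²/(8.95 pm)²].
Evaluating gives E = 9.469×10^-16 J = 5.92×10^3 eV.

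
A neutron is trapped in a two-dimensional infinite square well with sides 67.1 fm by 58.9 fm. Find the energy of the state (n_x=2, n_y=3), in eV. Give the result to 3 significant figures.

E = 7.12×10^5 eV

For a 2D rectangular well E = (h²/8m_n)·Σ n_i²/L_i² = (6.626×10^-34)²/(8·1.675×10^-27) · [2²/(67.1 fm)² + 3²/(58.9 fm)²].
Evaluating gives E = 1.141×10^-13 J = 7.12×10^5 eV.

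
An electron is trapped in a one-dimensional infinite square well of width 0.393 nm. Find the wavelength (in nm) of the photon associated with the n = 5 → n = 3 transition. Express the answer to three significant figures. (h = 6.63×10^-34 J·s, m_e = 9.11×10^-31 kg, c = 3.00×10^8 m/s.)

E_1 = h²/(8m_eL²) = 3.905×10^-19 J, so ΔE = (5² − 3²)E_1 = 6.248×10^-18 J.
λ = hc/ΔE = (6.63×10^-34·3.00×10^8)/6.248×10^-18 = 3.18×10^-8 m = 31.8 nm.

λ = 31.8 nm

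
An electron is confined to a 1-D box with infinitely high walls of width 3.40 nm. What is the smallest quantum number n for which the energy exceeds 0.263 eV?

E_1 = h²/(8m_eL²) = 5.212×10^-21 J = 0.03253 eV.
Need n² > 0.263/0.03253 = 8.085, i.e. n > 2.843.
The smallest integer satisfying this is n = 3.

n = 3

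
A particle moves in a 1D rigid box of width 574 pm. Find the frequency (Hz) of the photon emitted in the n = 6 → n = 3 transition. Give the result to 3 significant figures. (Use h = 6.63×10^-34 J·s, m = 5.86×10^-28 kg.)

E_1 = h²/(8mL²) = 2.846×10^-22 J and ΔE = (6² − 3²)E_1 = 7.684×10^-21 J.
f = ΔE/h = 7.684×10^-21/6.63×10^-34 = 1.16×10^13 Hz.

f = 1.16×10^13 Hz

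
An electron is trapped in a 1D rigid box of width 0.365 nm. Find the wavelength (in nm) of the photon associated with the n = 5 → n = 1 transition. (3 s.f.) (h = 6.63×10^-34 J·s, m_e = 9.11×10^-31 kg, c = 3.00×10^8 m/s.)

E_1 = h²/(8m_eL²) = 4.527×10^-19 J, so ΔE = (5² − 1²)E_1 = 1.086×10^-17 J.
λ = hc/ΔE = (6.63×10^-34·3.00×10^8)/1.086×10^-17 = 1.83×10^-8 m = 18.3 nm.

λ = 18.3 nm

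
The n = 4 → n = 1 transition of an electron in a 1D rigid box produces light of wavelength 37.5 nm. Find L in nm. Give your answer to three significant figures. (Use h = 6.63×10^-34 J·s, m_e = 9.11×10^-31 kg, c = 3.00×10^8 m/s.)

The photon carries ΔE = hc/λ = 6.63×10^-34·3.00×10^8/3.75×10^-8 m = 5.304×10^-18 J.
Since ΔE = (4² − 1²)E_1, E_1 = 3.536×10^-19 J, and L = h/√(8m_eE_1) = 4.13×10^-10 m = 0.413 nm.

L = 0.413 nm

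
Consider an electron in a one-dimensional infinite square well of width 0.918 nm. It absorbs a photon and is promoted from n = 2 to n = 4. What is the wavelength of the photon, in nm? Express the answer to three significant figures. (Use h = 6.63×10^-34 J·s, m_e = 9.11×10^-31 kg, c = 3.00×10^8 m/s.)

E_1 = h²/(8m_eL²) = 7.157×10^-20 J, so ΔE = (4² − 2²)E_1 = 8.588×10^-19 J.
λ = hc/ΔE = (6.63×10^-34·3.00×10^8)/8.588×10^-19 = 2.32×10^-7 m = 232 nm.

λ = 232 nm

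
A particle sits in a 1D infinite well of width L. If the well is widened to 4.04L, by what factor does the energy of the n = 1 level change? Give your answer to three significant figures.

0.0613

E_n ∝ 1/L², so the energy scales by 1/4.04² = 0.0613.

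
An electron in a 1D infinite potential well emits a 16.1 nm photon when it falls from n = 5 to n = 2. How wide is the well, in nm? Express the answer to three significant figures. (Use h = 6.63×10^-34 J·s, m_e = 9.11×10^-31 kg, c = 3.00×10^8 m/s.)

L = 0.320 nm

The photon carries ΔE = hc/λ = 6.63×10^-34·3.00×10^8/1.61×10^-8 m = 1.235×10^-17 J.
Since ΔE = (5² − 2²)E_1, E_1 = 5.881×10^-19 J, and L = h/√(8m_eE_1) = 3.20×10^-10 m = 0.320 nm.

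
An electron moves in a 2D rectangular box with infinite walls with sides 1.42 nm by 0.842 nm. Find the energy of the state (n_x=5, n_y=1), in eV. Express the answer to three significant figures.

E = 5.19 eV

For a 2D rectangular well E = (h²/8m_e)·Σ n_i²/L_i² = (6.626×10^-34)²/(8·9.109×10^-31) · [5²/(1.42 nm)² + 1²/(0.842 nm)²].
Evaluating gives E = 8.320×10^-19 J = 5.19 eV.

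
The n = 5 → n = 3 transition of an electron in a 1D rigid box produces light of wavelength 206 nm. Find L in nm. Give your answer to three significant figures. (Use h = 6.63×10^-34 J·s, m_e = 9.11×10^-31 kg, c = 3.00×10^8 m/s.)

L = 1.00 nm

The photon carries ΔE = hc/λ = 6.63×10^-34·3.00×10^8/2.06×10^-7 m = 9.655×10^-19 J.
Since ΔE = (5² − 3²)E_1, E_1 = 6.034×10^-20 J, and L = h/√(8m_eE_1) = 1.00×10^-9 m = 1.00 nm.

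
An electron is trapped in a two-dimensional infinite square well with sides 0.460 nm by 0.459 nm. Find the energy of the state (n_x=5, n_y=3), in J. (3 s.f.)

E = 9.69×10^-18 J

For a 2D rectangular well E = (h²/8m_e)·Σ n_i²/L_i² = (6.626×10^-34)²/(8·9.109×10^-31) · [5²/(0.460 nm)² + 3²/(0.459 nm)²].
Evaluating gives E = 9.69×10^-18 J.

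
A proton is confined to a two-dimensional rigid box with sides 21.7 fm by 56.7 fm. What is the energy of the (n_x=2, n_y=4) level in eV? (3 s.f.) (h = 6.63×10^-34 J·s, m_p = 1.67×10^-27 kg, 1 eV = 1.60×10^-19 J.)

For a 2D rectangular well E = (h²/8m_p)·Σ n_i²/L_i² = (6.63×10^-34)²/(8·1.67×10^-27) · [2²/(21.7 fm)² + 4²/(56.7 fm)²].
Evaluating gives E = 4.432×10^-13 J = 2.77×10^6 eV.

E = 2.77×10^6 eV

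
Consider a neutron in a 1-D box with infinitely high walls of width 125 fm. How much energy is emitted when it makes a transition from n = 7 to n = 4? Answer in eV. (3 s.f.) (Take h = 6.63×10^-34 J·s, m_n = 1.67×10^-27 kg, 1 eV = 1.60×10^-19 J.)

|ΔE| = 4.34×10^5 eV

E_1 = h²/(8m_nL²) = 2.106×10^-15 J.
|ΔE| = |7² − 4²|·E_1 = 33·2.106×10^-15 J = 6.950×10^-14 J = 4.34×10^5 eV.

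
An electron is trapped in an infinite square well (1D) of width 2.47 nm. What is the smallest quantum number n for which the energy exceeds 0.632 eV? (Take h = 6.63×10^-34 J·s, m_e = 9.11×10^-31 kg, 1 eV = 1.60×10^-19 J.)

n = 4

E_1 = h²/(8m_eL²) = 9.886×10^-21 J = 0.06179 eV.
Need n² > 0.632/0.06179 = 10.23, i.e. n > 3.198.
The smallest integer satisfying this is n = 4.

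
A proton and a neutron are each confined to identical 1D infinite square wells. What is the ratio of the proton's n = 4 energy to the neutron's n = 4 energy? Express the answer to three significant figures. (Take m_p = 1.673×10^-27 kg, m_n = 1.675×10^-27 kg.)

1.00

E_n ∝ 1/m at fixed n and L, so the ratio is m_n/m_p = 1.675×10^-27/1.673×10^-27 = 1.00.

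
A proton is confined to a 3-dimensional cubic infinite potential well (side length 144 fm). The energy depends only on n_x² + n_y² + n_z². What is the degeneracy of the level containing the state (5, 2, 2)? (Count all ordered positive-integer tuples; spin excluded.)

degeneracy = 6

The level has n_x² + n_y² + n_z² = 33. The ordered positive-integer solutions are (1, 4, 4), (2, 2, 5), (2, 5, 2), (4, 1, 4), (4, 4, 1), (5, 2, 2).
That gives 6 states.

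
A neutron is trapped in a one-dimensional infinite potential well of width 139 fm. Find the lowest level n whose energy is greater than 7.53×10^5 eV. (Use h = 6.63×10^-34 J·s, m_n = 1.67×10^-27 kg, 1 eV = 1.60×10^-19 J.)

E_1 = h²/(8m_nL²) = 1.703×10^-15 J = 1.064×10^4 eV.
Need n² > 7.53×10^5/1.064×10^4 = 70.77, i.e. n > 8.412.
The smallest integer satisfying this is n = 9.

n = 9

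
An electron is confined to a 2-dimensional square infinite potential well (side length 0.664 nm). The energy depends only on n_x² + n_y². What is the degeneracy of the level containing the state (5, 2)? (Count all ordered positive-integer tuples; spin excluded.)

degeneracy = 2

The level has n_x² + n_y² = 29. The ordered positive-integer solutions are (2, 5), (5, 2).
That gives 2 states.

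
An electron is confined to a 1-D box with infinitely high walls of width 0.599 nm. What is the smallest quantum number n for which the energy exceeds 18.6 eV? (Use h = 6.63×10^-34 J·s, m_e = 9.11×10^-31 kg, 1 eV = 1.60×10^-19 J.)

n = 5

E_1 = h²/(8m_eL²) = 1.681×10^-19 J = 1.051 eV.
Need n² > 18.6/1.051 = 17.70, i.e. n > 4.207.
The smallest integer satisfying this is n = 5.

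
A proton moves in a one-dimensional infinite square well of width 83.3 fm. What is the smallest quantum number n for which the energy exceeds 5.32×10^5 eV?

n = 5

E_1 = h²/(8m_pL²) = 4.727×10^-15 J = 2.951×10^4 eV.
Need n² > 5.32×10^5/2.951×10^4 = 18.03, i.e. n > 4.246.
The smallest integer satisfying this is n = 5.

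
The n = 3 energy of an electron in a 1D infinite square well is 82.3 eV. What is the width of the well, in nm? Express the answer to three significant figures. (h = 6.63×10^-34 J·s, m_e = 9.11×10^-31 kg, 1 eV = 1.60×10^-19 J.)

L = 0.203 nm

From E_n = n²h²/(8m_eL²), L = n·h/√(8m_eE_n).
E_3 = 82.3 eV = 1.317×10^-17 J, so L = 3·6.63×10^-34/√(8·9.11×10^-31·1.317×10^-17) = 2.03×10^-10 m = 0.203 nm.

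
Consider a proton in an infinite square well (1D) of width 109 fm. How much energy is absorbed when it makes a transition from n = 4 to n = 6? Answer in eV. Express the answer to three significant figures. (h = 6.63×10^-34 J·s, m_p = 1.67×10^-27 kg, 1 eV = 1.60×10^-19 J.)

E_1 = h²/(8m_pL²) = 2.769×10^-15 J.
|ΔE| = |4² − 6²|·E_1 = 20·2.769×10^-15 J = 5.538×10^-14 J = 3.46×10^5 eV.

|ΔE| = 3.46×10^5 eV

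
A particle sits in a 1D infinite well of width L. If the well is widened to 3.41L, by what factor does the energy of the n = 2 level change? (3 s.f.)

E_n ∝ 1/L², so the energy scales by 1/3.41² = 0.0860.

0.0860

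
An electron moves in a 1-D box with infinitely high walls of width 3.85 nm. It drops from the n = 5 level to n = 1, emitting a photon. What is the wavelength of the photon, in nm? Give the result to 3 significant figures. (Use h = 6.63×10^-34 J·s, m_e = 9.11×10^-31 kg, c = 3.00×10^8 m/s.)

E_1 = h²/(8m_eL²) = 4.069×10^-21 J, so ΔE = (5² − 1²)E_1 = 9.766×10^-20 J.
λ = hc/ΔE = (6.63×10^-34·3.00×10^8)/9.766×10^-20 = 2.04×10^-6 m = 2.04×10^3 nm.

λ = 2.04×10^3 nm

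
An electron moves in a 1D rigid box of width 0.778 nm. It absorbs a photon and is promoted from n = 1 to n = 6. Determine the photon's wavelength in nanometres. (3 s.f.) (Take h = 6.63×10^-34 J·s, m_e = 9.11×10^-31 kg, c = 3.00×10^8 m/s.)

E_1 = h²/(8m_eL²) = 9.965×10^-20 J, so ΔE = (6² − 1²)E_1 = 3.488×10^-18 J.
λ = hc/ΔE = (6.63×10^-34·3.00×10^8)/3.488×10^-18 = 5.70×10^-8 m = 57.0 nm.

λ = 57.0 nm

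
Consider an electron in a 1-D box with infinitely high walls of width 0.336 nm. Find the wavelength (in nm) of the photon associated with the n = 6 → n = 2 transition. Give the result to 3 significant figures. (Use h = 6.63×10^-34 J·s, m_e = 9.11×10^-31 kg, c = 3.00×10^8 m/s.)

λ = 11.6 nm

E_1 = h²/(8m_eL²) = 5.342×10^-19 J, so ΔE = (6² − 2²)E_1 = 1.709×10^-17 J.
λ = hc/ΔE = (6.63×10^-34·3.00×10^8)/1.709×10^-17 = 1.16×10^-8 m = 11.6 nm.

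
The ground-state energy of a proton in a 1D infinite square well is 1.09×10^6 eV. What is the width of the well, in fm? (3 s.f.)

From E_n = n²h²/(8m_pL²), L = n·h/√(8m_pE_n).
E_1 = 1.09×10^6 eV = 1.746×10^-13 J, so L = 1·6.626×10^-34/√(8·1.673×10^-27·1.746×10^-13) = 1.37×10^-14 m = 13.7 fm.

L = 13.7 fm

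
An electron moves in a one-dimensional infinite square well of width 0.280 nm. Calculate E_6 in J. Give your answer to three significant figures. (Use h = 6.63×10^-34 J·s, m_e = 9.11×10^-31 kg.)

E_6 = 2.77×10^-17 J

For an infinite well E_n = n²h²/(8m_eL²), so E_1 = h²/(8m_eL²) = (6.63×10^-34)²/(8·9.11×10^-31·(2.80×10^-10 m)²) = 7.693×10^-19 J.
Then E_6 = 6²·E_1 = 36·7.693×10^-19 J = 2.77×10^-17 J.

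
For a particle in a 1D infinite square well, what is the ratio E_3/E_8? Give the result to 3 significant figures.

0.141

E_n ∝ n², so E_3/E_8 = 3²/8² = 9/64 = 0.141.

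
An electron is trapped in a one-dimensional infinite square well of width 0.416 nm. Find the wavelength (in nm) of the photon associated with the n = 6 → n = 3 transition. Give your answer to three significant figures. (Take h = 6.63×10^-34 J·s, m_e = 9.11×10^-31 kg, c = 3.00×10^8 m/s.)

E_1 = h²/(8m_eL²) = 3.485×10^-19 J, so ΔE = (6² − 3²)E_1 = 9.410×10^-18 J.
λ = hc/ΔE = (6.63×10^-34·3.00×10^8)/9.410×10^-18 = 2.11×10^-8 m = 21.1 nm.

λ = 21.1 nm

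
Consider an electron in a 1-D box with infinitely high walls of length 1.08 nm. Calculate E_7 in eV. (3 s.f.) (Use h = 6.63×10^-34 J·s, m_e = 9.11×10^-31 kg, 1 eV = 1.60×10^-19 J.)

E_7 = 15.8 eV

For an infinite well E_n = n²h²/(8m_eL²), so E_1 = h²/(8m_eL²) = (6.63×10^-34)²/(8·9.11×10^-31·(1.08×10^-9 m)²) = 5.171×10^-20 J.
Then E_7 = 7²·E_1 = 49·5.171×10^-20 J = 2.534×10^-18 J.
Converting, E_7 = 2.534×10^-18 J / (1.60×10^-19 J/eV) = 15.8 eV.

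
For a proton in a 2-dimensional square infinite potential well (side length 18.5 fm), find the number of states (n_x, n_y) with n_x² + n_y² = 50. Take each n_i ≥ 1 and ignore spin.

degeneracy = 3

The level has n_x² + n_y² = 50. The ordered positive-integer solutions are (1, 7), (5, 5), (7, 1).
That gives 3 states.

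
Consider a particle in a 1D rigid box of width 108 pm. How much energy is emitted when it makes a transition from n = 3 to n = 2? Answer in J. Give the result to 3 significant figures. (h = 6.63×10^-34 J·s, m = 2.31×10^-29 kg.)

|ΔE| = 1.02×10^-18 J

E_1 = h²/(8mL²) = 2.039×10^-19 J.
|ΔE| = |3² − 2²|·E_1 = 5·2.039×10^-19 J = 1.02×10^-18 J.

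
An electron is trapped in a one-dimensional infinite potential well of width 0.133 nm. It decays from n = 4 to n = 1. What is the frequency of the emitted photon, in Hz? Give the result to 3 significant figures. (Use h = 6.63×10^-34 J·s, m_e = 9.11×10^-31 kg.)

f = 7.71×10^16 Hz

E_1 = h²/(8m_eL²) = 3.410×10^-18 J and ΔE = (4² − 1²)E_1 = 5.115×10^-17 J.
f = ΔE/h = 5.115×10^-17/6.63×10^-34 = 7.71×10^16 Hz.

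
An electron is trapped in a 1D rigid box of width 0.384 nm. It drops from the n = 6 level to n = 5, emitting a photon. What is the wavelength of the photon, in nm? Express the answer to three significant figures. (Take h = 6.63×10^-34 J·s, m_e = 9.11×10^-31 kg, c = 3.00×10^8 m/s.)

λ = 44.2 nm

E_1 = h²/(8m_eL²) = 4.090×10^-19 J, so ΔE = (6² − 5²)E_1 = 4.499×10^-18 J.
λ = hc/ΔE = (6.63×10^-34·3.00×10^8)/4.499×10^-18 = 4.42×10^-8 m = 44.2 nm.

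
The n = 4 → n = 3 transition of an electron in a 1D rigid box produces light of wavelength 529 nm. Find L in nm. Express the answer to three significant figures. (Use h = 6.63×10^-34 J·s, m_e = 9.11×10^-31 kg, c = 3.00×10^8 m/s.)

The photon carries ΔE = hc/λ = 6.63×10^-34·3.00×10^8/5.29×10^-7 m = 3.760×10^-19 J.
Since ΔE = (4² − 3²)E_1, E_1 = 5.371×10^-20 J, and L = h/√(8m_eE_1) = 1.06×10^-9 m = 1.06 nm.

L = 1.06 nm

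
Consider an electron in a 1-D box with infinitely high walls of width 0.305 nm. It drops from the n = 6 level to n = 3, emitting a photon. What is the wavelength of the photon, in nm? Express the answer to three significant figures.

E_1 = h²/(8m_eL²) = 6.477×10^-19 J, so ΔE = (6² − 3²)E_1 = 1.749×10^-17 J.
λ = hc/ΔE = (6.626×10^-34·2.998×10^8)/1.749×10^-17 = 1.14×10^-8 m = 11.4 nm.

λ = 11.4 nm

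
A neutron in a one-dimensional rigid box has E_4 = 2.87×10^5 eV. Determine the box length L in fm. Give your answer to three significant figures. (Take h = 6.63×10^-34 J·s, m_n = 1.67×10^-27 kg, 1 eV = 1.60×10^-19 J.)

From E_n = n²h²/(8m_nL²), L = n·h/√(8m_nE_n).
E_4 = 2.87×10^5 eV = 4.592×10^-14 J, so L = 4·6.63×10^-34/√(8·1.67×10^-27·4.592×10^-14) = 1.07×10^-13 m = 107 fm.

L = 107 fm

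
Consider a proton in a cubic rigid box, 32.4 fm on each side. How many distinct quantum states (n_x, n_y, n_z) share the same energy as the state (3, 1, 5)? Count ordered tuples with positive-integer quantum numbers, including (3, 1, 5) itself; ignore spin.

degeneracy = 6

The level has n_x² + n_y² + n_z² = 35. The ordered positive-integer solutions are (1, 3, 5), (1, 5, 3), (3, 1, 5), (3, 5, 1), (5, 1, 3), (5, 3, 1).
That gives 6 states.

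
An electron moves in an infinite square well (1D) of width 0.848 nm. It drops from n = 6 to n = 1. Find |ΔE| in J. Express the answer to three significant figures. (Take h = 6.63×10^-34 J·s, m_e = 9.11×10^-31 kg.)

|ΔE| = 2.94×10^-18 J

E_1 = h²/(8m_eL²) = 8.387×10^-20 J.
|ΔE| = |6² − 1²|·E_1 = 35·8.387×10^-20 J = 2.94×10^-18 J.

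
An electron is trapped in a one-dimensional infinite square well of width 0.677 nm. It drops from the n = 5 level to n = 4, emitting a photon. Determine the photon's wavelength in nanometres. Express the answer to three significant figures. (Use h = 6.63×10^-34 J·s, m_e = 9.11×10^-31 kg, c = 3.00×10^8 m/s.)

E_1 = h²/(8m_eL²) = 1.316×10^-19 J, so ΔE = (5² − 4²)E_1 = 1.184×10^-18 J.
λ = hc/ΔE = (6.63×10^-34·3.00×10^8)/1.184×10^-18 = 1.68×10^-7 m = 168 nm.

λ = 168 nm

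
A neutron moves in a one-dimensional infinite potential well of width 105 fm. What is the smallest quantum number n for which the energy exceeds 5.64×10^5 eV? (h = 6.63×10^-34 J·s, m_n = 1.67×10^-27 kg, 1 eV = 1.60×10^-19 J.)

n = 6

E_1 = h²/(8m_nL²) = 2.984×10^-15 J = 1.865×10^4 eV.
Need n² > 5.64×10^5/1.865×10^4 = 30.24, i.e. n > 5.499.
The smallest integer satisfying this is n = 6.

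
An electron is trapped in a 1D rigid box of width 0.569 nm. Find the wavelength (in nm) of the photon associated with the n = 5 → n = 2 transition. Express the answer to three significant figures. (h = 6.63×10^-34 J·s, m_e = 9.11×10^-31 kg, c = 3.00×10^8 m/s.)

E_1 = h²/(8m_eL²) = 1.863×10^-19 J, so ΔE = (5² − 2²)E_1 = 3.912×10^-18 J.
λ = hc/ΔE = (6.63×10^-34·3.00×10^8)/3.912×10^-18 = 5.08×10^-8 m = 50.8 nm.

λ = 50.8 nm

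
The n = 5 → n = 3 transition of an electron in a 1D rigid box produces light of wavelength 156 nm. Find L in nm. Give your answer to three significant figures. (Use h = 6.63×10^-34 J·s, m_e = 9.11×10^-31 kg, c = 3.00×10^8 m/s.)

L = 0.870 nm

The photon carries ΔE = hc/λ = 6.63×10^-34·3.00×10^8/1.56×10^-7 m = 1.275×10^-18 J.
Since ΔE = (5² − 3²)E_1, E_1 = 7.969×10^-20 J, and L = h/√(8m_eE_1) = 8.70×10^-10 m = 0.870 nm.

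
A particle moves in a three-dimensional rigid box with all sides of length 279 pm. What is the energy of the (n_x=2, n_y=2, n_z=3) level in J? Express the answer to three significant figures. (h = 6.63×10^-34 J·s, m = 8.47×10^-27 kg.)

E = 1.42×10^-21 J

For a 3D rectangular well E = (h²/8m)·Σ n_i²/L_i² = (6.63×10^-34)²/(8·8.47×10^-27) · [2²/(279 pm)² + 2²/(279 pm)² + 3²/(279 pm)²].
Evaluating gives E = 1.42×10^-21 J.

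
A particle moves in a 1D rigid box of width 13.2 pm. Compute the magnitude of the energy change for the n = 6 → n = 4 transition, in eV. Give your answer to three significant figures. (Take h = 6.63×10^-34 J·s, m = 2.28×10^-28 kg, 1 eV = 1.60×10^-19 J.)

|ΔE| = 173 eV

E_1 = h²/(8mL²) = 1.383×10^-18 J.
|ΔE| = |6² − 4²|·E_1 = 20·1.383×10^-18 J = 2.766×10^-17 J = 173 eV.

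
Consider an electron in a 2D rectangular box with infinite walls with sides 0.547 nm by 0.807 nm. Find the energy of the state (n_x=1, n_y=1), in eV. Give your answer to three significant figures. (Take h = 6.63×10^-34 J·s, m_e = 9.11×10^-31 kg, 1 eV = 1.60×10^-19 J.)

For a 2D rectangular well E = (h²/8m_e)·Σ n_i²/L_i² = (6.63×10^-34)²/(8·9.11×10^-31) · [1²/(0.547 nm)² + 1²/(0.807 nm)²].
Evaluating gives E = 2.942×10^-19 J = 1.84 eV.

E = 1.84 eV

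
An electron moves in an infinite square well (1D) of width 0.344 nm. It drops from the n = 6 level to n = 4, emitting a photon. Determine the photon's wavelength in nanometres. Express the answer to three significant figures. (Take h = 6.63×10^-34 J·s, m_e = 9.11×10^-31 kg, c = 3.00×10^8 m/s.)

λ = 19.5 nm

E_1 = h²/(8m_eL²) = 5.097×10^-19 J, so ΔE = (6² − 4²)E_1 = 1.019×10^-17 J.
λ = hc/ΔE = (6.63×10^-34·3.00×10^8)/1.019×10^-17 = 1.95×10^-8 m = 19.5 nm.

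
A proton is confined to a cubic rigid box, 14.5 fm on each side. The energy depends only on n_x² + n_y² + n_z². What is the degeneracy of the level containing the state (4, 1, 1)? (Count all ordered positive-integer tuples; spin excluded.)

degeneracy = 3

The level has n_x² + n_y² + n_z² = 18. The ordered positive-integer solutions are (1, 1, 4), (1, 4, 1), (4, 1, 1).
That gives 3 states.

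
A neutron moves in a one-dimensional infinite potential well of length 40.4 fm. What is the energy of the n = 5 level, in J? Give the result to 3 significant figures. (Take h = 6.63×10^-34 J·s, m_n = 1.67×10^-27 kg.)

E_5 = 5.04×10^-13 J

For an infinite well E_n = n²h²/(8m_nL²), so E_1 = h²/(8m_nL²) = (6.63×10^-34)²/(8·1.67×10^-27·(4.04×10^-14 m)²) = 2.016×10^-14 J.
Then E_5 = 5²·E_1 = 25·2.016×10^-14 J = 5.04×10^-13 J.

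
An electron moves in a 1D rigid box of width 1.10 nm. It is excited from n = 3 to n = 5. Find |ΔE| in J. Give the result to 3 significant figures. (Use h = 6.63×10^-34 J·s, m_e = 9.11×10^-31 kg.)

|ΔE| = 7.98×10^-19 J

E_1 = h²/(8m_eL²) = 4.985×10^-20 J.
|ΔE| = |3² − 5²|·E_1 = 16·4.985×10^-20 J = 7.98×10^-19 J.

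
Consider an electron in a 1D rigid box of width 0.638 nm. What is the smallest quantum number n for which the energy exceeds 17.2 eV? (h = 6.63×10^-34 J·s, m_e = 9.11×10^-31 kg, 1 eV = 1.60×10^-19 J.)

E_1 = h²/(8m_eL²) = 1.482×10^-19 J = 0.9263 eV.
Need n² > 17.2/0.9263 = 18.57, i.e. n > 4.309.
The smallest integer satisfying this is n = 5.

n = 5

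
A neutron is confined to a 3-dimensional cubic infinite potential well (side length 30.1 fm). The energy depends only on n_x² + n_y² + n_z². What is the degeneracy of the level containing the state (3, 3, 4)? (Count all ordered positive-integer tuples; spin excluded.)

degeneracy = 3

The level has n_x² + n_y² + n_z² = 34. The ordered positive-integer solutions are (3, 3, 4), (3, 4, 3), (4, 3, 3).
That gives 3 states.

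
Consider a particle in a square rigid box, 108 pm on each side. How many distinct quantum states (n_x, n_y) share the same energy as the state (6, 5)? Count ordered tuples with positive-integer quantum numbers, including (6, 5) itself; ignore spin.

degeneracy = 2

The level has n_x² + n_y² = 61. The ordered positive-integer solutions are (5, 6), (6, 5).
That gives 2 states.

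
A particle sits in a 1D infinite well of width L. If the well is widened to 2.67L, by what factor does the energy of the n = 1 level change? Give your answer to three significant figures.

E_n ∝ 1/L², so the energy scales by 1/2.67² = 0.140.

0.140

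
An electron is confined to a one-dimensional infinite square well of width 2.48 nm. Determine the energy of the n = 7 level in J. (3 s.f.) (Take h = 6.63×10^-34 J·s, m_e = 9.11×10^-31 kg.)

For an infinite well E_n = n²h²/(8m_eL²), so E_1 = h²/(8m_eL²) = (6.63×10^-34)²/(8·9.11×10^-31·(2.48×10^-9 m)²) = 9.807×10^-21 J.
Then E_7 = 7²·E_1 = 49·9.807×10^-21 J = 4.81×10^-19 J.

E_7 = 4.81×10^-19 J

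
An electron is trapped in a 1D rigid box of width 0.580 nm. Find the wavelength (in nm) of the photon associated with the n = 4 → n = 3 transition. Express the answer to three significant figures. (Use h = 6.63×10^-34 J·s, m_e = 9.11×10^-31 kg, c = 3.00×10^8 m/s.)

λ = 158 nm

E_1 = h²/(8m_eL²) = 1.793×10^-19 J, so ΔE = (4² − 3²)E_1 = 1.255×10^-18 J.
λ = hc/ΔE = (6.63×10^-34·3.00×10^8)/1.255×10^-18 = 1.58×10^-7 m = 158 nm.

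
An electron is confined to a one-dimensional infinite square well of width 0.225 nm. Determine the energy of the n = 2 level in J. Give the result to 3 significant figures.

For an infinite well E_n = n²h²/(8m_eL²), so E_1 = h²/(8m_eL²) = (6.626×10^-34)²/(8·9.109×10^-31·(2.25×10^-10 m)²) = 1.190×10^-18 J.
Then E_2 = 2²·E_1 = 4·1.190×10^-18 J = 4.76×10^-18 J.

E_2 = 4.76×10^-18 J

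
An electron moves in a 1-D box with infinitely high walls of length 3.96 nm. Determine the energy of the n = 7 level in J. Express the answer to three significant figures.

For an infinite well E_n = n²h²/(8m_eL²), so E_1 = h²/(8m_eL²) = (6.626×10^-34)²/(8·9.109×10^-31·(3.96×10^-9 m)²) = 3.842×10^-21 J.
Then E_7 = 7²·E_1 = 49·3.842×10^-21 J = 1.88×10^-19 J.

E_7 = 1.88×10^-19 J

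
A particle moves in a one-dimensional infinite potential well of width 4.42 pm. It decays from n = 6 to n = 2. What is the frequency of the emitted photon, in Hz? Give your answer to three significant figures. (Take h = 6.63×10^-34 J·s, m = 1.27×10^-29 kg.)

E_1 = h²/(8mL²) = 2.215×10^-16 J and ΔE = (6² − 2²)E_1 = 7.088×10^-15 J.
f = ΔE/h = 7.088×10^-15/6.63×10^-34 = 1.07×10^19 Hz.

f = 1.07×10^19 Hz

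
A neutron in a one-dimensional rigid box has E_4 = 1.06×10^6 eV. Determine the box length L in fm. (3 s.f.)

From E_n = n²h²/(8m_nL²), L = n·h/√(8m_nE_n).
E_4 = 1.06×10^6 eV = 1.698×10^-13 J, so L = 4·6.626×10^-34/√(8·1.675×10^-27·1.698×10^-13) = 5.56×10^-14 m = 55.6 fm.

L = 55.6 fm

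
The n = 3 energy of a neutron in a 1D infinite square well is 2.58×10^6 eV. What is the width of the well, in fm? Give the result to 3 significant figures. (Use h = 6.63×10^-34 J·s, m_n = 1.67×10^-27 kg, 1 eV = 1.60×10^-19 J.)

L = 26.8 fm

From E_n = n²h²/(8m_nL²), L = n·h/√(8m_nE_n).
E_3 = 2.58×10^6 eV = 4.128×10^-13 J, so L = 3·6.63×10^-34/√(8·1.67×10^-27·4.128×10^-13) = 2.68×10^-14 m = 26.8 fm.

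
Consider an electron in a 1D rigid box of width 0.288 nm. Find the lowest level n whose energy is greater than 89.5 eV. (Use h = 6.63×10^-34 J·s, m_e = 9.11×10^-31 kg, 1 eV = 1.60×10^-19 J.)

n = 5

E_1 = h²/(8m_eL²) = 7.272×10^-19 J = 4.545 eV.
Need n² > 89.5/4.545 = 19.69, i.e. n > 4.437.
The smallest integer satisfying this is n = 5.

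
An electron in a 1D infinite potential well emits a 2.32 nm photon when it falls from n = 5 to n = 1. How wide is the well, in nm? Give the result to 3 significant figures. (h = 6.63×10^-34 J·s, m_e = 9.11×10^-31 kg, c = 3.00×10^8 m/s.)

The photon carries ΔE = hc/λ = 6.63×10^-34·3.00×10^8/2.32×10^-9 m = 8.573×10^-17 J.
Since ΔE = (5² − 1²)E_1, E_1 = 3.572×10^-18 J, and L = h/√(8m_eE_1) = 1.30×10^-10 m = 0.130 nm.

L = 0.130 nm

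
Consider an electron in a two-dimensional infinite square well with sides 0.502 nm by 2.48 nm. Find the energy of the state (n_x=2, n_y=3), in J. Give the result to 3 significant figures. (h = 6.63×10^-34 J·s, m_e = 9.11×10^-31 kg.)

E = 1.05×10^-18 J

For a 2D rectangular well E = (h²/8m_e)·Σ n_i²/L_i² = (6.63×10^-34)²/(8·9.11×10^-31) · [2²/(0.502 nm)² + 3²/(2.48 nm)²].
Evaluating gives E = 1.05×10^-18 J.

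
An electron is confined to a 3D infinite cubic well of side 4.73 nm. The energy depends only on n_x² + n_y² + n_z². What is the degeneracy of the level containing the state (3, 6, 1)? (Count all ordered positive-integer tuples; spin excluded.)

degeneracy = 6

The level has n_x² + n_y² + n_z² = 46. The ordered positive-integer solutions are (1, 3, 6), (1, 6, 3), (3, 1, 6), (3, 6, 1), (6, 1, 3), (6, 3, 1).
That gives 6 states.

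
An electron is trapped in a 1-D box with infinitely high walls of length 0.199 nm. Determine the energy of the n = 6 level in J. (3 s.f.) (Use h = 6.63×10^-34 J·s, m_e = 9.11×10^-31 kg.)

For an infinite well E_n = n²h²/(8m_eL²), so E_1 = h²/(8m_eL²) = (6.63×10^-34)²/(8·9.11×10^-31·(1.99×10^-10 m)²) = 1.523×10^-18 J.
Then E_6 = 6²·E_1 = 36·1.523×10^-18 J = 5.48×10^-17 J.

E_6 = 5.48×10^-17 J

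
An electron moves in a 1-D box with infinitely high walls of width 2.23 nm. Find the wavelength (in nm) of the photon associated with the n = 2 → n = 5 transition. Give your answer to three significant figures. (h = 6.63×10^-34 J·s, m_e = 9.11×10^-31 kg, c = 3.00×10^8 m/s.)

E_1 = h²/(8m_eL²) = 1.213×10^-20 J, so ΔE = (5² − 2²)E_1 = 2.547×10^-19 J.
λ = hc/ΔE = (6.63×10^-34·3.00×10^8)/2.547×10^-19 = 7.81×10^-7 m = 781 nm.

λ = 781 nm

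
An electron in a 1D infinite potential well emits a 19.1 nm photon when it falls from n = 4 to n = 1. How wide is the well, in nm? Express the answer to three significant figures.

The photon carries ΔE = hc/λ = 6.626×10^-34·2.998×10^8/1.91×10^-8 m = 1.040×10^-17 J.
Since ΔE = (4² − 1²)E_1, E_1 = 6.933×10^-19 J, and L = h/√(8m_eE_1) = 2.95×10^-10 m = 0.295 nm.

L = 0.295 nm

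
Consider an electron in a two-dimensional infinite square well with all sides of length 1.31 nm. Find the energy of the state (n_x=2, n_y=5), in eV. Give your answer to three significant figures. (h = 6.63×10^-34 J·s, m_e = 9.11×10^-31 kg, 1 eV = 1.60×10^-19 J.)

For a 2D rectangular well E = (h²/8m_e)·Σ n_i²/L_i² = (6.63×10^-34)²/(8·9.11×10^-31) · [2²/(1.31 nm)² + 5²/(1.31 nm)²].
Evaluating gives E = 1.019×10^-18 J = 6.37 eV.

E = 6.37 eV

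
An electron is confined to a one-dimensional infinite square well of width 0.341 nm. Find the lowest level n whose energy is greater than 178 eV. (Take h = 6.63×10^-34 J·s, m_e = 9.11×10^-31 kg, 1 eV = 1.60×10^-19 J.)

E_1 = h²/(8m_eL²) = 5.187×10^-19 J = 3.242 eV.
Need n² > 178/3.242 = 54.90, i.e. n > 7.409.
The smallest integer satisfying this is n = 8.

n = 8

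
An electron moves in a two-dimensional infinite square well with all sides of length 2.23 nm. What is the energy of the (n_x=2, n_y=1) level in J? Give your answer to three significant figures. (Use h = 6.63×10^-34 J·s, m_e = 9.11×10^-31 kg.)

For a 2D rectangular well E = (h²/8m_e)·Σ n_i²/L_i² = (6.63×10^-34)²/(8·9.11×10^-31) · [2²/(2.23 nm)² + 1²/(2.23 nm)²].
Evaluating gives E = 6.06×10^-20 J.

E = 6.06×10^-20 J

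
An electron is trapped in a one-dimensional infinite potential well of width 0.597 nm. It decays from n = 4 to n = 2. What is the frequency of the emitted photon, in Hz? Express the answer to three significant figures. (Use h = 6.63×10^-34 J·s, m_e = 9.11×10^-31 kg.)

E_1 = h²/(8m_eL²) = 1.692×10^-19 J and ΔE = (4² − 2²)E_1 = 2.030×10^-18 J.
f = ΔE/h = 2.030×10^-18/6.63×10^-34 = 3.06×10^15 Hz.

f = 3.06×10^15 Hz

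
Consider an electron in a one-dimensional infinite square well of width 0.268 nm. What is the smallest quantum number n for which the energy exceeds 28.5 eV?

n = 3

E_1 = h²/(8m_eL²) = 8.388×10^-19 J = 5.236 eV.
Need n² > 28.5/5.236 = 5.443, i.e. n > 2.333.
The smallest integer satisfying this is n = 3.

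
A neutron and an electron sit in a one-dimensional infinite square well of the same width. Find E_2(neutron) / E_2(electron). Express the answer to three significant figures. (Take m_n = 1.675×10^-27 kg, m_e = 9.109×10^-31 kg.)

E_n ∝ 1/m at fixed n and L, so the ratio is m_e/m_n = 9.109×10^-31/1.675×10^-27 = 5.44×10^-4.

5.44×10^-4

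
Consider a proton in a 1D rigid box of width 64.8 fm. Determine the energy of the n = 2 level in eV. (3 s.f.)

E_2 = 1.95×10^5 eV

For an infinite well E_n = n²h²/(8m_pL²), so E_1 = h²/(8m_pL²) = (6.626×10^-34)²/(8·1.673×10^-27·(6.48×10^-14 m)²) = 7.812×10^-15 J.
Then E_2 = 2²·E_1 = 4·7.812×10^-15 J = 3.125×10^-14 J.
Converting, E_2 = 3.125×10^-14 J / (1.602×10^-19 J/eV) = 1.95×10^5 eV.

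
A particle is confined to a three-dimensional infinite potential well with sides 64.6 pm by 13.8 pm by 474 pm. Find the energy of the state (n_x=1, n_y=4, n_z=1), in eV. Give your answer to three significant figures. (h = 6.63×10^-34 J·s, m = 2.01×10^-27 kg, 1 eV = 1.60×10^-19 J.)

For a 3D rectangular well E = (h²/8m)·Σ n_i²/L_i² = (6.63×10^-34)²/(8·2.01×10^-27) · [1²/(64.6 pm)² + 4²/(13.8 pm)² + 1²/(474 pm)²].
Evaluating gives E = 2.303×10^-18 J = 14.4 eV.

E = 14.4 eV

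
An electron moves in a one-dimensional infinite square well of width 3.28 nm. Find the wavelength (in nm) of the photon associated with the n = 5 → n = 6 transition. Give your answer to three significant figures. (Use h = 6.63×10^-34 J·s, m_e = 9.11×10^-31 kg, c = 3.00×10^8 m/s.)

λ = 3.23×10^3 nm

E_1 = h²/(8m_eL²) = 5.606×10^-21 J, so ΔE = (6² − 5²)E_1 = 6.167×10^-20 J.
λ = hc/ΔE = (6.63×10^-34·3.00×10^8)/6.167×10^-20 = 3.23×10^-6 m = 3.23×10^3 nm.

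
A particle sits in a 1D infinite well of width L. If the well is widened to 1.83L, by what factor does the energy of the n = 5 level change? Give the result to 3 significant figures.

E_n ∝ 1/L², so the energy scales by 1/1.83² = 0.299.

0.299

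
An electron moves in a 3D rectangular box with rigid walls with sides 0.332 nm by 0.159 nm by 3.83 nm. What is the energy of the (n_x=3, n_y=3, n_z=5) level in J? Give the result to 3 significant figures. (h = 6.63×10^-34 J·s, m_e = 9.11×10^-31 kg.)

For a 3D rectangular well E = (h²/8m_e)·Σ n_i²/L_i² = (6.63×10^-34)²/(8·9.11×10^-31) · [3²/(0.332 nm)² + 3²/(0.159 nm)² + 5²/(3.83 nm)²].
Evaluating gives E = 2.65×10^-17 J.

E = 2.65×10^-17 J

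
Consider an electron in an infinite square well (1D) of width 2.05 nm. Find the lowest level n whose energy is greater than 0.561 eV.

E_1 = h²/(8m_eL²) = 1.434×10^-20 J = 0.08951 eV.
Need n² > 0.561/0.08951 = 6.267, i.e. n > 2.503.
The smallest integer satisfying this is n = 3.

n = 3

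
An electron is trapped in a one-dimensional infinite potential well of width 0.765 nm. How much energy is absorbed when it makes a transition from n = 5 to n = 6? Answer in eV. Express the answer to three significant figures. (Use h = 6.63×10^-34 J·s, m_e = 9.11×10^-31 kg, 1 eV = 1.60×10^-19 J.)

E_1 = h²/(8m_eL²) = 1.031×10^-19 J.
|ΔE| = |5² − 6²|·E_1 = 11·1.031×10^-19 J = 1.134×10^-18 J = 7.09 eV.

|ΔE| = 7.09 eV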